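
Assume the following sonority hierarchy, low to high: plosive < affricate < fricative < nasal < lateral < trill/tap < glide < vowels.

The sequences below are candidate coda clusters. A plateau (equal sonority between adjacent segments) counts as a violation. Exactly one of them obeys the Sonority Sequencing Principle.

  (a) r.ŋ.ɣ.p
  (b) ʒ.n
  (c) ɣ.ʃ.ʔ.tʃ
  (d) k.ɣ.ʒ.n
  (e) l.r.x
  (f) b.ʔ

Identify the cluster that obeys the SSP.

a

(a) sonority 6-4-3-1: well-formed.
(b) sonority 3-4: ill-formed.
(c) sonority 3-3-1-2: ill-formed.
(d) sonority 1-3-3-4: ill-formed.
(e) sonority 5-6-3: ill-formed.
(f) sonority 1-1: ill-formed.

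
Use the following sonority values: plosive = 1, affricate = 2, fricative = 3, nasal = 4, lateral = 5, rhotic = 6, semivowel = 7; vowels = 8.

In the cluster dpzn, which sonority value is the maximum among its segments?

4

/d/ is a plosive (sonority 1).
/p/ is a plosive (sonority 1).
/z/ is a fricative (sonority 3).
/n/ is a nasal (sonority 4).
The maximum is 4.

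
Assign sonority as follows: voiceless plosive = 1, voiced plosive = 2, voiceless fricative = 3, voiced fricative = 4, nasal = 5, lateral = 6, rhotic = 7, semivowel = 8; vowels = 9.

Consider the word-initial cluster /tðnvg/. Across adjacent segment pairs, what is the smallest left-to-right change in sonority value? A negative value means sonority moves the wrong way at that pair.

-2

/t/ — voiceless plosive, sonority 1.
/ð/ — voiced fricative, sonority 4.
/n/ — nasal, sonority 5.
/v/ — voiced fricative, sonority 4.
/g/ — voiced plosive, sonority 2.
/t/→/ð/: change +3.
/ð/→/n/: change +1.
/n/→/v/: change -1.
/v/→/g/: change -2.
Minimum = -2.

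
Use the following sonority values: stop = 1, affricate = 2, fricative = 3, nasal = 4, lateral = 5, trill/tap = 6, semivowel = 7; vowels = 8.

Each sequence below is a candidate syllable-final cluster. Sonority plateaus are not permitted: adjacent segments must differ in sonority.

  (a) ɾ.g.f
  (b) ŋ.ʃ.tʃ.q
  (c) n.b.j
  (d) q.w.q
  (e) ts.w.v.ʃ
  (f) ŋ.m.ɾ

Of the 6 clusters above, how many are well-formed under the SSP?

(a) ɾ.g.f: profile 6-1-3 — violates.
(b) ŋ.ʃ.tʃ.q: profile 4-3-2-1 — obeys.
(c) n.b.j: profile 4-1-7 — violates.
(d) q.w.q: profile 1-7-1 — violates.
(e) ts.w.v.ʃ: profile 2-7-3-3 — violates.
(f) ŋ.m.ɾ: profile 4-4-6 — violates.

1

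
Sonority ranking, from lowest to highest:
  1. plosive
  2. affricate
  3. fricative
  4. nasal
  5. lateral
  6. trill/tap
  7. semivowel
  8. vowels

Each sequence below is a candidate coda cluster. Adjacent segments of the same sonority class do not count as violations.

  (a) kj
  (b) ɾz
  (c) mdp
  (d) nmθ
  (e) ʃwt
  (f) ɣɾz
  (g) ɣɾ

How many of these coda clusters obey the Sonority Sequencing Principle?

(a) sonority 1-7: ill-formed.
(b) sonority 6-3: well-formed.
(c) sonority 4-1-1: well-formed.
(d) sonority 4-4-3: well-formed.
(e) sonority 3-7-1: ill-formed.
(f) sonority 3-6-3: ill-formed.
(g) sonority 3-6: ill-formed.

3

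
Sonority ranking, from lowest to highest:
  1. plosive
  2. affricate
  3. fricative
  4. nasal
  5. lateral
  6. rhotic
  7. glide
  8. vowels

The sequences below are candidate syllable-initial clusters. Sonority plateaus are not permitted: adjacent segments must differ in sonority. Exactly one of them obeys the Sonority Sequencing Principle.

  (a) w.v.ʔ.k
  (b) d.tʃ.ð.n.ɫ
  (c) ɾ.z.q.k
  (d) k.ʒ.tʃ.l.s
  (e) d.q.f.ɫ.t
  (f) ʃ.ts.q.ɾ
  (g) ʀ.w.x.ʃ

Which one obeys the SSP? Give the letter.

b

(a) w.v.ʔ.k: profile 7-3-1-1 — violates.
(b) d.tʃ.ð.n.ɫ: profile 1-2-3-4-5 — obeys.
(c) ɾ.z.q.k: profile 6-3-1-1 — violates.
(d) k.ʒ.tʃ.l.s: profile 1-3-2-5-3 — violates.
(e) d.q.f.ɫ.t: profile 1-1-3-5-1 — violates.
(f) ʃ.ts.q.ɾ: profile 3-2-1-6 — violates.
(g) ʀ.w.x.ʃ: profile 6-7-3-3 — violates.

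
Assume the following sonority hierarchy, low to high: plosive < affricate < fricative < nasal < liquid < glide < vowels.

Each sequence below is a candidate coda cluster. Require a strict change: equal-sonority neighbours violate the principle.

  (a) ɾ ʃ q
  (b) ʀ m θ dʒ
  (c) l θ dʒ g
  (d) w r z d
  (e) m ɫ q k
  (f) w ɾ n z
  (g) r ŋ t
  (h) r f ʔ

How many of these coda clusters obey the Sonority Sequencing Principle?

(a) ɾ ʃ q: profile 5-3-1 — obeys.
(b) ʀ m θ dʒ: profile 5-4-3-2 — obeys.
(c) l θ dʒ g: profile 5-3-2-1 — obeys.
(d) w r z d: profile 6-5-3-1 — obeys.
(e) m ɫ q k: profile 4-5-1-1 — violates.
(f) w ɾ n z: profile 6-5-4-3 — obeys.
(g) r ŋ t: profile 5-4-1 — obeys.
(h) r f ʔ: profile 5-3-1 — obeys.

7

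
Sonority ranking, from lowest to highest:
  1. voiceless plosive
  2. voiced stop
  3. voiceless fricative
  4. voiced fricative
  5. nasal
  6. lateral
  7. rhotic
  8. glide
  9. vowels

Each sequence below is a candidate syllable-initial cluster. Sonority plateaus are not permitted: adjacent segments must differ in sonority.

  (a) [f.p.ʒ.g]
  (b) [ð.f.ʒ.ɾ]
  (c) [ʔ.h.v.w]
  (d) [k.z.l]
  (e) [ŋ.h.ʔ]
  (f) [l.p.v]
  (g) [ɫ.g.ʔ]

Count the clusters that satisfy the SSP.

(a) 3-1-4-2 → violates
(b) 4-3-4-7 → violates
(c) 1-3-4-8 → obeys
(d) 1-4-6 → obeys
(e) 5-3-1 → violates
(f) 6-1-4 → violates
(g) 6-2-1 → violates

2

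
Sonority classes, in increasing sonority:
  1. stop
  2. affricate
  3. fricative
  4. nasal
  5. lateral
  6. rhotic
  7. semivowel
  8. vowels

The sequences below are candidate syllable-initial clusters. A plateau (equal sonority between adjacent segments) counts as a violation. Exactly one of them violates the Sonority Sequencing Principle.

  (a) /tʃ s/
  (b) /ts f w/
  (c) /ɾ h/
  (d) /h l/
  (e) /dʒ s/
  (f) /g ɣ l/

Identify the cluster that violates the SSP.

(a) /tʃ s/: profile 2-3 — obeys.
(b) /ts f w/: profile 2-3-7 — obeys.
(c) /ɾ h/: profile 6-3 — violates.
(d) /h l/: profile 3-5 — obeys.
(e) /dʒ s/: profile 2-3 — obeys.
(f) /g ɣ l/: profile 1-3-5 — obeys.

c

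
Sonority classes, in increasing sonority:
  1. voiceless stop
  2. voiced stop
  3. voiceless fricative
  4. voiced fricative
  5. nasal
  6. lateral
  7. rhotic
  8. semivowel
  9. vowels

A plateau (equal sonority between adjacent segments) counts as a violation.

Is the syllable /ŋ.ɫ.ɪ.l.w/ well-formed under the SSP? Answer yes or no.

no

Onset: /ŋ/ is a nasal (sonority 5), /ɫ/ is a lateral (sonority 6); then the nucleus /ɪ/ (sonority 9).
Onset profile 5-6-9 — rises to the nucleus.
Coda: /l/ is a lateral (sonority 6), /w/ is a semivowel (sonority 8).
Coda profile 9-6-8 — does not strictly fall throughout.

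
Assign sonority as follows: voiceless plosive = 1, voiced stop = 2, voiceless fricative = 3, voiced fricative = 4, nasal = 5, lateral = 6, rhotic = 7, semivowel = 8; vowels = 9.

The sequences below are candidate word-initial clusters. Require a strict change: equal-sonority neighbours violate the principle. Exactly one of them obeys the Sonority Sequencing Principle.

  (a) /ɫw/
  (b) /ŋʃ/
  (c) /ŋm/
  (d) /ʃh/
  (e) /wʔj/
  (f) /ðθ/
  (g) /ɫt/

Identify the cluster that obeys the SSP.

(a) sonority 6-8: well-formed.
(b) sonority 5-3: ill-formed.
(c) sonority 5-5: ill-formed.
(d) sonority 3-3: ill-formed.
(e) sonority 8-1-8: ill-formed.
(f) sonority 4-3: ill-formed.
(g) sonority 6-1: ill-formed.

a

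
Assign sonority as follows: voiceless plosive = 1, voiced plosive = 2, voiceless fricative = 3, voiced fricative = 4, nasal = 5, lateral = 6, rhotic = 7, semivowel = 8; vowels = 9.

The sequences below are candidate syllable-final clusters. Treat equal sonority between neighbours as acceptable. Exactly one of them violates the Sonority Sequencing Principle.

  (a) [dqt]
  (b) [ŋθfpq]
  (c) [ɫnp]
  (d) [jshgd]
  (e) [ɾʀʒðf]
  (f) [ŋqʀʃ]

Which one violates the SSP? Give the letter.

(a) [dqt]: profile 2-1-1 — obeys.
(b) [ŋθfpq]: profile 5-3-3-1-1 — obeys.
(c) [ɫnp]: profile 6-5-1 — obeys.
(d) [jshgd]: profile 8-3-3-2-2 — obeys.
(e) [ɾʀʒðf]: profile 7-7-4-4-3 — obeys.
(f) [ŋqʀʃ]: profile 5-1-7-3 — violates.

f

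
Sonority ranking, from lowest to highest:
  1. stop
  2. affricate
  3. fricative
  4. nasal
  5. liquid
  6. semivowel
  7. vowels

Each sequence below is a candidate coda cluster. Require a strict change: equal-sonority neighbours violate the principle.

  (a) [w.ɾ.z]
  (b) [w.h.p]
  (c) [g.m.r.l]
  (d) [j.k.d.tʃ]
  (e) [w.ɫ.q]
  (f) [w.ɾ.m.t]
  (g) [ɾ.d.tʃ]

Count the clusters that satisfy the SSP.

(a) 6-5-3 → obeys
(b) 6-3-1 → obeys
(c) 1-4-5-5 → violates
(d) 6-1-1-2 → violates
(e) 6-5-1 → obeys
(f) 6-5-4-1 → obeys
(g) 5-1-2 → violates

4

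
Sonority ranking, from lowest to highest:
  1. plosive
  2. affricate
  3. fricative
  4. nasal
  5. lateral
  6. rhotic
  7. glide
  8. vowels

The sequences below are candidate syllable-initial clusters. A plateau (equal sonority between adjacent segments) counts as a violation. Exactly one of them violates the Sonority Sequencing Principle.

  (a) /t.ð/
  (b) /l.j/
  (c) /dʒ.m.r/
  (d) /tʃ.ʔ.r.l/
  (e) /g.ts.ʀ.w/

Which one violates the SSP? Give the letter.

d

(a) sonority 1-3: well-formed.
(b) sonority 5-7: well-formed.
(c) sonority 2-4-6: well-formed.
(d) sonority 2-1-6-5: ill-formed.
(e) sonority 1-2-6-7: well-formed.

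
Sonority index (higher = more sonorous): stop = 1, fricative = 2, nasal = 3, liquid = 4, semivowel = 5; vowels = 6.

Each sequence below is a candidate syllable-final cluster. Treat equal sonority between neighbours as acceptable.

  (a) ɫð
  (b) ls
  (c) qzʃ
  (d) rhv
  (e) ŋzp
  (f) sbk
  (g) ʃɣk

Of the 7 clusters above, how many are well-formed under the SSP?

6

(a) sonority 4-2: well-formed.
(b) sonority 4-2: well-formed.
(c) sonority 1-2-2: ill-formed.
(d) sonority 4-2-2: well-formed.
(e) sonority 3-2-1: well-formed.
(f) sonority 2-1-1: well-formed.
(g) sonority 2-2-1: well-formed.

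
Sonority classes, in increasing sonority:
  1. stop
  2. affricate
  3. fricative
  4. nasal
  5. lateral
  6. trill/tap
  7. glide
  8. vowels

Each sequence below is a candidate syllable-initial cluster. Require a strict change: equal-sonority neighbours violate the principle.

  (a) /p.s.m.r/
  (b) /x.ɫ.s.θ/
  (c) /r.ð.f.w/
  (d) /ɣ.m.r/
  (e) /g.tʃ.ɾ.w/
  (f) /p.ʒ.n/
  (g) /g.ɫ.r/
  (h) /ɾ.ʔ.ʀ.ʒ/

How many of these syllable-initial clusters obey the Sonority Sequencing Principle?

5

(a) /p.s.m.r/: profile 1-3-4-6 — obeys.
(b) /x.ɫ.s.θ/: profile 3-5-3-3 — violates.
(c) /r.ð.f.w/: profile 6-3-3-7 — violates.
(d) /ɣ.m.r/: profile 3-4-6 — obeys.
(e) /g.tʃ.ɾ.w/: profile 1-2-6-7 — obeys.
(f) /p.ʒ.n/: profile 1-3-4 — obeys.
(g) /g.ɫ.r/: profile 1-5-6 — obeys.
(h) /ɾ.ʔ.ʀ.ʒ/: profile 6-1-6-3 — violates.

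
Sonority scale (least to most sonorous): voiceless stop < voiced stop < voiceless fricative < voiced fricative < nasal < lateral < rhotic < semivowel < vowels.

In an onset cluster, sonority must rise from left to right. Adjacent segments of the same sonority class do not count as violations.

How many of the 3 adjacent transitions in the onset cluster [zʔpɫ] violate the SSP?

1

/z/: voiced fricative = 4.
/ʔ/: voiceless stop = 1.
/p/: voiceless stop = 1.
/ɫ/: lateral = 6.
/z/→/ʔ/: 4→1 (does not rise) — violation.
/ʔ/→/p/: 1→1 (plateau, allowed) — ok.
/p/→/ɫ/: 1→6 (rises) — ok.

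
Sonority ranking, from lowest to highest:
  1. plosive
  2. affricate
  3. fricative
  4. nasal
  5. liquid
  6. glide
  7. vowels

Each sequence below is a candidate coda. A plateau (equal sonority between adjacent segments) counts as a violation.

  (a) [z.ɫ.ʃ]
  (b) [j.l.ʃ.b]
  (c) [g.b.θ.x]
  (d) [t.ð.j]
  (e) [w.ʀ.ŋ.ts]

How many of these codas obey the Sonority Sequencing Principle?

(a) sonority 3-5-3: ill-formed.
(b) sonority 6-5-3-1: well-formed.
(c) sonority 1-1-3-3: ill-formed.
(d) sonority 1-3-6: ill-formed.
(e) sonority 6-5-4-2: well-formed.

2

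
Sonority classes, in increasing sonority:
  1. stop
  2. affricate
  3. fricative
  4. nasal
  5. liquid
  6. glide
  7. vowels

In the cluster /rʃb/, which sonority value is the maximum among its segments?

/r/ — liquid, sonority 5.
/ʃ/ — fricative, sonority 3.
/b/ — stop, sonority 1.
The maximum is 5.

5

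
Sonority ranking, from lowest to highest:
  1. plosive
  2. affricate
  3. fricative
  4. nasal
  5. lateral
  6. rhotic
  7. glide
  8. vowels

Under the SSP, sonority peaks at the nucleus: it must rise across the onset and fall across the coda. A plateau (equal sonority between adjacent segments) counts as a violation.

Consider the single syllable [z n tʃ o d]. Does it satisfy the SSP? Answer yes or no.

no

Onset: /z/ is a fricative (sonority 3), /n/ is a nasal (sonority 4), /tʃ/ is an affricate (sonority 2); then the nucleus /o/ (sonority 8).
Onset profile 3-4-2-8 — does not strictly rise throughout.
Coda: /d/ is a plosive (sonority 1).
Coda profile 8-1 — falls from the nucleus.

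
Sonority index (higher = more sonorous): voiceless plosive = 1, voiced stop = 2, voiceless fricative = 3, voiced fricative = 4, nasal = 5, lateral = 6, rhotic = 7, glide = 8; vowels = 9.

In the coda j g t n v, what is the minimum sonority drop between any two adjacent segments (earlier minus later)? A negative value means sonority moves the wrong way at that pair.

/j/: glide = 8.
/g/: voiced stop = 2.
/t/: voiceless plosive = 1.
/n/: nasal = 5.
/v/: voiced fricative = 4.
/j/→/g/: change +6.
/g/→/t/: change +1.
/t/→/n/: change -4.
/n/→/v/: change +1.
Minimum = -4.

-4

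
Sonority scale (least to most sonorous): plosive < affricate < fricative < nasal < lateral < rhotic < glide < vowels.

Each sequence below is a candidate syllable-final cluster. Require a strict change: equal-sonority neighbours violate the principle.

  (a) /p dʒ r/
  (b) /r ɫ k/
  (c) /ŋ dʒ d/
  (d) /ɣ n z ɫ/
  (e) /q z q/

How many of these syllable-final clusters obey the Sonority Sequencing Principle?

2

(a) /p dʒ r/: profile 1-2-6 — violates.
(b) /r ɫ k/: profile 6-5-1 — obeys.
(c) /ŋ dʒ d/: profile 4-2-1 — obeys.
(d) /ɣ n z ɫ/: profile 3-4-3-5 — violates.
(e) /q z q/: profile 1-3-1 — violates.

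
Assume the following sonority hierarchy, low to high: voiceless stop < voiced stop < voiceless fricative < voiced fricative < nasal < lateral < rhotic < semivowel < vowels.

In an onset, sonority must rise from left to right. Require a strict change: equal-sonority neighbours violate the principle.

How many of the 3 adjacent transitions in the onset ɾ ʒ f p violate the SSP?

/ɾ/ is a rhotic (sonority 7).
/ʒ/ is a voiced fricative (sonority 4).
/f/ is a voiceless fricative (sonority 3).
/p/ is a voiceless stop (sonority 1).
/ɾ/→/ʒ/: 7→4 (does not rise) — violation.
/ʒ/→/f/: 4→3 (does not rise) — violation.
/f/→/p/: 3→1 (does not rise) — violation.

3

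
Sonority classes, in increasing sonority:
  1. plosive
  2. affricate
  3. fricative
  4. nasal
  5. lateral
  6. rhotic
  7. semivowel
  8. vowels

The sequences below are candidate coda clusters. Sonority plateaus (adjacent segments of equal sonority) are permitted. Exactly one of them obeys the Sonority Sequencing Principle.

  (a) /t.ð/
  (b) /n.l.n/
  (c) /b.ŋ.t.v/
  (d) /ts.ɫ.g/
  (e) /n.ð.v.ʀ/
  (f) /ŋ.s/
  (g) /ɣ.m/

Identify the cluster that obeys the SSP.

f

(a) /t.ð/: profile 1-3 — violates.
(b) /n.l.n/: profile 4-5-4 — violates.
(c) /b.ŋ.t.v/: profile 1-4-1-3 — violates.
(d) /ts.ɫ.g/: profile 2-5-1 — violates.
(e) /n.ð.v.ʀ/: profile 4-3-3-6 — violates.
(f) /ŋ.s/: profile 4-3 — obeys.
(g) /ɣ.m/: profile 3-4 — violates.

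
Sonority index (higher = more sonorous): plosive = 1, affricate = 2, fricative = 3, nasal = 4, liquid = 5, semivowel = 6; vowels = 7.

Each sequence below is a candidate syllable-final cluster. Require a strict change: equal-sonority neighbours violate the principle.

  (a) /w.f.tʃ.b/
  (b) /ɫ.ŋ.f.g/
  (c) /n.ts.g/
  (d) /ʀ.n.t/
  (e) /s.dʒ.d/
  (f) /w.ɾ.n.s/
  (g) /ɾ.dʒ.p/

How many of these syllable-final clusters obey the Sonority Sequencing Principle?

(a) 6-3-2-1 → obeys
(b) 5-4-3-1 → obeys
(c) 4-2-1 → obeys
(d) 5-4-1 → obeys
(e) 3-2-1 → obeys
(f) 6-5-4-3 → obeys
(g) 5-2-1 → obeys

7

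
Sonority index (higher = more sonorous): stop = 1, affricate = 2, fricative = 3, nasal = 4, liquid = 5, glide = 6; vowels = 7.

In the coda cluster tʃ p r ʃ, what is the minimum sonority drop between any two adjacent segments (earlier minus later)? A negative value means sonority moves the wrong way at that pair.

/tʃ/ is an affricate (sonority 2).
/p/ is a stop (sonority 1).
/r/ is a liquid (sonority 5).
/ʃ/ is a fricative (sonority 3).
/tʃ/→/p/: change +1.
/p/→/r/: change -4.
/r/→/ʃ/: change +2.
Minimum = -4.

-4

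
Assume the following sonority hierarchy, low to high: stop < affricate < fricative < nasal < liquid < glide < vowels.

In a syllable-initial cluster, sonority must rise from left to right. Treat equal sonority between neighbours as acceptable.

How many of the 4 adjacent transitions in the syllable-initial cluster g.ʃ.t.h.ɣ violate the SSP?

/g/: stop = 1.
/ʃ/: fricative = 3.
/t/: stop = 1.
/h/: fricative = 3.
/ɣ/: fricative = 3.
/g/→/ʃ/: 1→3 (rises) — ok.
/ʃ/→/t/: 3→1 (does not rise) — violation.
/t/→/h/: 1→3 (rises) — ok.
/h/→/ɣ/: 3→3 (plateau, allowed) — ok.

1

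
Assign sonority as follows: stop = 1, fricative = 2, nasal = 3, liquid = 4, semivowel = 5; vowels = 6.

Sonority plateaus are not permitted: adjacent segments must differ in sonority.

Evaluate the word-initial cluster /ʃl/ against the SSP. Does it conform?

yes

/ʃ/ — fricative, sonority 2.
/l/ — liquid, sonority 4.
The profile 2-4 strictly rises, so the word-initial cluster satisfies the SSP.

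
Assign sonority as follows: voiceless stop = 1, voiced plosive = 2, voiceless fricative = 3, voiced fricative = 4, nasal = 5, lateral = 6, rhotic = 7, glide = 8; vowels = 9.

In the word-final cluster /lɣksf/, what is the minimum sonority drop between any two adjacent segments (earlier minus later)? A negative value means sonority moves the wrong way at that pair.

/l/ — lateral, sonority 6.
/ɣ/ — voiced fricative, sonority 4.
/k/ — voiceless stop, sonority 1.
/s/ — voiceless fricative, sonority 3.
/f/ — voiceless fricative, sonority 3.
/l/→/ɣ/: change +2.
/ɣ/→/k/: change +3.
/k/→/s/: change -2.
/s/→/f/: change +0.
Minimum = -2.

-2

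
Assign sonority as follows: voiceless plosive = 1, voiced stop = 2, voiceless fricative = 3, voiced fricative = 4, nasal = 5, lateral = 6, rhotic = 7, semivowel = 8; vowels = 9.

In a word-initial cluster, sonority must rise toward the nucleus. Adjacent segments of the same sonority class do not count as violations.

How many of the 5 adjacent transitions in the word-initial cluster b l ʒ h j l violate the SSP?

/b/: voiced stop = 2.
/l/: lateral = 6.
/ʒ/: voiced fricative = 4.
/h/: voiceless fricative = 3.
/j/: semivowel = 8.
/l/: lateral = 6.
/b/→/l/: 2→6 (rises) — ok.
/l/→/ʒ/: 6→4 (does not rise) — violation.
/ʒ/→/h/: 4→3 (does not rise) — violation.
/h/→/j/: 3→8 (rises) — ok.
/j/→/l/: 8→6 (does not rise) — violation.

3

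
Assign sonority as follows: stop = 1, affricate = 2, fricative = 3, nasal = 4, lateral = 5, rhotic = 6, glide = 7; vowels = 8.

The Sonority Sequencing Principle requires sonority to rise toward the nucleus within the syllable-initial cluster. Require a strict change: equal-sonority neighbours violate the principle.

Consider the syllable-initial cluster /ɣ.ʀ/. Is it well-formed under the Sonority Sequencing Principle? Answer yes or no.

yes

/ɣ/: fricative = 3.
/ʀ/: rhotic = 6.
The profile 3-6 strictly rises, so the syllable-initial cluster satisfies the SSP.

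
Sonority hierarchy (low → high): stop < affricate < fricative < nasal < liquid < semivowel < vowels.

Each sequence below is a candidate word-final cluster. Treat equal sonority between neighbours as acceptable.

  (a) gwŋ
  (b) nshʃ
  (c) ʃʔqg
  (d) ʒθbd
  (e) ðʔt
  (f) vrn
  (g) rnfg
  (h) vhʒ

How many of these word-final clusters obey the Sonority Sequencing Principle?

(a) sonority 1-6-4: ill-formed.
(b) sonority 4-3-3-3: well-formed.
(c) sonority 3-1-1-1: well-formed.
(d) sonority 3-3-1-1: well-formed.
(e) sonority 3-1-1: well-formed.
(f) sonority 3-5-4: ill-formed.
(g) sonority 5-4-3-1: well-formed.
(h) sonority 3-3-3: well-formed.

6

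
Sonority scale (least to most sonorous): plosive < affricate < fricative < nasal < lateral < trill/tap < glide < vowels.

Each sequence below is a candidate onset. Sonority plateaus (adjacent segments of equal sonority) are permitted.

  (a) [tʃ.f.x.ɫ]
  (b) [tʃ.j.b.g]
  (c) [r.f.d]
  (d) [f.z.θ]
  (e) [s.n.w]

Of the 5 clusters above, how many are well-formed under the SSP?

(a) [tʃ.f.x.ɫ]: profile 2-3-3-5 — obeys.
(b) [tʃ.j.b.g]: profile 2-7-1-1 — violates.
(c) [r.f.d]: profile 6-3-1 — violates.
(d) [f.z.θ]: profile 3-3-3 — obeys.
(e) [s.n.w]: profile 3-4-7 — obeys.

3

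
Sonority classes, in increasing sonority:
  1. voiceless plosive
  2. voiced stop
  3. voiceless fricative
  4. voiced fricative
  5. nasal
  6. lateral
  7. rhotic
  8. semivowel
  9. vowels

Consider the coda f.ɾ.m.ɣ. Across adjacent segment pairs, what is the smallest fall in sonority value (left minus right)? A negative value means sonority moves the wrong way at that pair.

-4

/f/ is a voiceless fricative (sonority 3).
/ɾ/ is a rhotic (sonority 7).
/m/ is a nasal (sonority 5).
/ɣ/ is a voiced fricative (sonority 4).
/f/→/ɾ/: change -4.
/ɾ/→/m/: change +2.
/m/→/ɣ/: change +1.
Minimum = -4.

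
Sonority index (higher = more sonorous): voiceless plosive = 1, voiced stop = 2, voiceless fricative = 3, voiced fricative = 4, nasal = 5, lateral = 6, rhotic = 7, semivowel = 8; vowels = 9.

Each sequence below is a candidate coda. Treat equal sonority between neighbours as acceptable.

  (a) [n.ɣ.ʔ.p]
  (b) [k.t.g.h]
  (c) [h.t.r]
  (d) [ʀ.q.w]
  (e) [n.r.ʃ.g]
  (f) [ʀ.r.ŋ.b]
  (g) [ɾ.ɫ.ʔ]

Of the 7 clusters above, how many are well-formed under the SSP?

3

(a) [n.ɣ.ʔ.p]: profile 5-4-1-1 — obeys.
(b) [k.t.g.h]: profile 1-1-2-3 — violates.
(c) [h.t.r]: profile 3-1-7 — violates.
(d) [ʀ.q.w]: profile 7-1-8 — violates.
(e) [n.r.ʃ.g]: profile 5-7-3-2 — violates.
(f) [ʀ.r.ŋ.b]: profile 7-7-5-2 — obeys.
(g) [ɾ.ɫ.ʔ]: profile 7-6-1 — obeys.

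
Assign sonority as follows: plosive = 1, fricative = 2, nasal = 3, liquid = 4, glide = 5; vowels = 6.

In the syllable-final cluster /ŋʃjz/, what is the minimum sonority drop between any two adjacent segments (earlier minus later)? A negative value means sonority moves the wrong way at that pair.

-3

/ŋ/: nasal = 3.
/ʃ/: fricative = 2.
/j/: glide = 5.
/z/: fricative = 2.
/ŋ/→/ʃ/: change +1.
/ʃ/→/j/: change -3.
/j/→/z/: change +3.
Minimum = -3.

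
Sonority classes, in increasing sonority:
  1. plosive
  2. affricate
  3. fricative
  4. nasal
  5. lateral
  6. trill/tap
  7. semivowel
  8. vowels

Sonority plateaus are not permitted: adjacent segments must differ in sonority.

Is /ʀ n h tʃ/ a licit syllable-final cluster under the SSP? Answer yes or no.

yes

/ʀ/: trill/tap = 6.
/n/: nasal = 4.
/h/: fricative = 3.
/tʃ/: affricate = 2.
The profile 6-4-3-2 strictly falls, so the syllable-final cluster satisfies the SSP.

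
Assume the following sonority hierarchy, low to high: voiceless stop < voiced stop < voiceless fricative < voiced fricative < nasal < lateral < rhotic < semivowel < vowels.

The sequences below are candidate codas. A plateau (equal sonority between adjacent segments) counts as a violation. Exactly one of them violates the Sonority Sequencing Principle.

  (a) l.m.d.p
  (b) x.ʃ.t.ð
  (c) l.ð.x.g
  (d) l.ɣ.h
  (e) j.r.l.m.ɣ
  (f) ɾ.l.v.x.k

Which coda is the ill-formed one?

(a) sonority 6-5-2-1: well-formed.
(b) sonority 3-3-1-4: ill-formed.
(c) sonority 6-4-3-2: well-formed.
(d) sonority 6-4-3: well-formed.
(e) sonority 8-7-6-5-4: well-formed.
(f) sonority 7-6-4-3-1: well-formed.

b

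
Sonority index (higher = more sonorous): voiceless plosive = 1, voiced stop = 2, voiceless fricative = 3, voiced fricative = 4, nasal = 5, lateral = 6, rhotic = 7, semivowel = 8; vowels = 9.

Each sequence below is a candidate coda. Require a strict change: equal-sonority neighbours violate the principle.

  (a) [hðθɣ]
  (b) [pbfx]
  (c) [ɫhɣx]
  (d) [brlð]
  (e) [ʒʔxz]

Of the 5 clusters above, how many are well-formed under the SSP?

(a) sonority 3-4-3-4: ill-formed.
(b) sonority 1-2-3-3: ill-formed.
(c) sonority 6-3-4-3: ill-formed.
(d) sonority 2-7-6-4: ill-formed.
(e) sonority 4-1-3-4: ill-formed.

0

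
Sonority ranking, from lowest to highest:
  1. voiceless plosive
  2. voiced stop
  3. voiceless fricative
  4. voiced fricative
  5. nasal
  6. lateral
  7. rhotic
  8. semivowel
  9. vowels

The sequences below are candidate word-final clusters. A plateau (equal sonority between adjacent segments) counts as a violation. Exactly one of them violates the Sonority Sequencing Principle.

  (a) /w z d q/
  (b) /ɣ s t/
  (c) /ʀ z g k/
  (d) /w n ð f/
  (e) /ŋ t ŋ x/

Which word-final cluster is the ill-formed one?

(a) /w z d q/: profile 8-4-2-1 — obeys.
(b) /ɣ s t/: profile 4-3-1 — obeys.
(c) /ʀ z g k/: profile 7-4-2-1 — obeys.
(d) /w n ð f/: profile 8-5-4-3 — obeys.
(e) /ŋ t ŋ x/: profile 5-1-5-3 — violates.

e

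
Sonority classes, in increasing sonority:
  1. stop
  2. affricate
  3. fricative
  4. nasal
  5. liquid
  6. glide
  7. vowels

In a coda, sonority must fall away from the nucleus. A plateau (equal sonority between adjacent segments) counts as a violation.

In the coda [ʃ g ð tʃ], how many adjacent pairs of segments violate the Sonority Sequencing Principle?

1

/ʃ/ is a fricative (sonority 3).
/g/ is a stop (sonority 1).
/ð/ is a fricative (sonority 3).
/tʃ/ is an affricate (sonority 2).
/ʃ/→/g/: 3→1 (falls) — ok.
/g/→/ð/: 1→3 (does not fall) — violation.
/ð/→/tʃ/: 3→2 (falls) — ok.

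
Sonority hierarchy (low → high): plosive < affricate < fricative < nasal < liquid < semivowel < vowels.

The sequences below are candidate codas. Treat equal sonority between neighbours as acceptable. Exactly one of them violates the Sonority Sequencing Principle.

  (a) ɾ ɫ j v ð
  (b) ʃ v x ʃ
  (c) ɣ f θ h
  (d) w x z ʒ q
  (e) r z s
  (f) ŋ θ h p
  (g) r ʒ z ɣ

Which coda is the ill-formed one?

a

(a) sonority 5-5-6-3-3: ill-formed.
(b) sonority 3-3-3-3: well-formed.
(c) sonority 3-3-3-3: well-formed.
(d) sonority 6-3-3-3-1: well-formed.
(e) sonority 5-3-3: well-formed.
(f) sonority 4-3-3-1: well-formed.
(g) sonority 5-3-3-3: well-formed.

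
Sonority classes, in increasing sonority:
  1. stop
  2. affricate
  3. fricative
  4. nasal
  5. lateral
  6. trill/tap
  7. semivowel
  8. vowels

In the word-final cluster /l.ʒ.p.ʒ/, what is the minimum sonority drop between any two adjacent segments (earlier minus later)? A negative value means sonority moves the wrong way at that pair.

-2

/l/ is a lateral (sonority 5).
/ʒ/ is a fricative (sonority 3).
/p/ is a stop (sonority 1).
/ʒ/ is a fricative (sonority 3).
/l/→/ʒ/: change +2.
/ʒ/→/p/: change +2.
/p/→/ʒ/: change -2.
Minimum = -2.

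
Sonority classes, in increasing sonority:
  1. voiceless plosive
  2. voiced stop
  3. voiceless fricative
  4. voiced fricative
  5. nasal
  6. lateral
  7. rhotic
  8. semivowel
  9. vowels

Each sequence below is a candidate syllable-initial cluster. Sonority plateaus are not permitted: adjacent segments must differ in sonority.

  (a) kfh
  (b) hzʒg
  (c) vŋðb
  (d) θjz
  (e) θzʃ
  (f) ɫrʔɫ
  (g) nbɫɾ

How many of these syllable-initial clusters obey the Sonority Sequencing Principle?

0

(a) 1-3-3 → violates
(b) 3-4-4-2 → violates
(c) 4-5-4-2 → violates
(d) 3-8-4 → violates
(e) 3-4-3 → violates
(f) 6-7-1-6 → violates
(g) 5-2-6-7 → violates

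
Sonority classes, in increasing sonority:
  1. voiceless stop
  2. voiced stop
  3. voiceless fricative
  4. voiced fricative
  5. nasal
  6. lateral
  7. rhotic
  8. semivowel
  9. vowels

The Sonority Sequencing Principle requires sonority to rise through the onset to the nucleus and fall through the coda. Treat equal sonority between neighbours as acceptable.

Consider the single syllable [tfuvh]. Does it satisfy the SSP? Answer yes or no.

yes

Onset: /t/ is a voiceless stop (sonority 1), /f/ is a voiceless fricative (sonority 3); then the nucleus /u/ (sonority 9).
Onset profile 1-3-9 — rises to the nucleus.
Coda: /v/ is a voiced fricative (sonority 4), /h/ is a voiceless fricative (sonority 3).
Coda profile 9-4-3 — falls from the nucleus.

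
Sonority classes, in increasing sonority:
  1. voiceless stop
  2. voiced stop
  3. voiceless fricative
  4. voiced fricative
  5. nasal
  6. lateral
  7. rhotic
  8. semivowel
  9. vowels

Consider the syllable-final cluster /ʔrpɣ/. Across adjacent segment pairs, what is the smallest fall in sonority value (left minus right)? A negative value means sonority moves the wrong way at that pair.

/ʔ/: voiceless stop = 1.
/r/: rhotic = 7.
/p/: voiceless stop = 1.
/ɣ/: voiced fricative = 4.
/ʔ/→/r/: change -6.
/r/→/p/: change +6.
/p/→/ɣ/: change -3.
Minimum = -6.

-6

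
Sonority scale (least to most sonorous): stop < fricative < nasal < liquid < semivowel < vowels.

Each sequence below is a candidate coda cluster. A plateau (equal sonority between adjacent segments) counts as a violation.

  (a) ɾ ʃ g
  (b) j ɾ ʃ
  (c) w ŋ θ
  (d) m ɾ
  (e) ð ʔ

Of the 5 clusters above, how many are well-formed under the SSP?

4

(a) sonority 4-2-1: well-formed.
(b) sonority 5-4-2: well-formed.
(c) sonority 5-3-2: well-formed.
(d) sonority 3-4: ill-formed.
(e) sonority 2-1: well-formed.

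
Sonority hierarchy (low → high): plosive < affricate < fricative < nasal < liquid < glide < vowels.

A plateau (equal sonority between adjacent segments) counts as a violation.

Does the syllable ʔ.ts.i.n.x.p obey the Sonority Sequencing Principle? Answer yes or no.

yes

Onset: /ʔ/ is a plosive (sonority 1), /ts/ is an affricate (sonority 2); then the nucleus /i/ (sonority 7).
Onset profile 1-2-7 — rises to the nucleus.
Coda: /n/ is a nasal (sonority 4), /x/ is a fricative (sonority 3), /p/ is a plosive (sonority 1).
Coda profile 7-4-3-1 — falls from the nucleus.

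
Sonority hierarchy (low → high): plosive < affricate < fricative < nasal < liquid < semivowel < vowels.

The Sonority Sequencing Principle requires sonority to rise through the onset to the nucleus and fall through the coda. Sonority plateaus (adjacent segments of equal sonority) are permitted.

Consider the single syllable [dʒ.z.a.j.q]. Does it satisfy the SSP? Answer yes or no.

Onset: /dʒ/ is an affricate (sonority 2), /z/ is a fricative (sonority 3); then the nucleus /a/ (sonority 7).
Onset profile 2-3-7 — rises to the nucleus.
Coda: /j/ is a semivowel (sonority 6), /q/ is a plosive (sonority 1).
Coda profile 7-6-1 — falls from the nucleus.

yes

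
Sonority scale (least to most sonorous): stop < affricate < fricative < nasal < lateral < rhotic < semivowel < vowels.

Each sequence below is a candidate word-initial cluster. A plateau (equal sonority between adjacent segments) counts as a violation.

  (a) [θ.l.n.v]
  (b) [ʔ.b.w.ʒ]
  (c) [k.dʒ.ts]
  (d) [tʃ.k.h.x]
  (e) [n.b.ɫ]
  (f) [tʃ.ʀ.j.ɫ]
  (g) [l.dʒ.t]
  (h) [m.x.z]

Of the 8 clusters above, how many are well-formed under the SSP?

(a) 3-5-4-3 → violates
(b) 1-1-7-3 → violates
(c) 1-2-2 → violates
(d) 2-1-3-3 → violates
(e) 4-1-5 → violates
(f) 2-6-7-5 → violates
(g) 5-2-1 → violates
(h) 4-3-3 → violates

0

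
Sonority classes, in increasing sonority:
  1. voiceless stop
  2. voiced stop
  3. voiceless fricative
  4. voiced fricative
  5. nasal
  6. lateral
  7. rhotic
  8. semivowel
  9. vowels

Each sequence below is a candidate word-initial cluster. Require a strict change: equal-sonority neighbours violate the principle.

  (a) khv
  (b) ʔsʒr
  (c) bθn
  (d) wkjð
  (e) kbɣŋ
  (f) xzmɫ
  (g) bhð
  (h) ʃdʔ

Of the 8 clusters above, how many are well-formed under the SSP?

6

(a) 1-3-4 → obeys
(b) 1-3-4-7 → obeys
(c) 2-3-5 → obeys
(d) 8-1-8-4 → violates
(e) 1-2-4-5 → obeys
(f) 3-4-5-6 → obeys
(g) 2-3-4 → obeys
(h) 3-2-1 → violates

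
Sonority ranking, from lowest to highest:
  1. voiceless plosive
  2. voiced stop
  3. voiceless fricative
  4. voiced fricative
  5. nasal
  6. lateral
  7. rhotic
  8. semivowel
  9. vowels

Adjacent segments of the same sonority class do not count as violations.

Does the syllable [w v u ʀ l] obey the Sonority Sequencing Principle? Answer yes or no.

Onset: /w/ is a semivowel (sonority 8), /v/ is a voiced fricative (sonority 4); then the nucleus /u/ (sonority 9).
Onset profile 8-4-9 — does not rise throughout.
Coda: /ʀ/ is a rhotic (sonority 7), /l/ is a lateral (sonority 6).
Coda profile 9-7-6 — falls from the nucleus.

no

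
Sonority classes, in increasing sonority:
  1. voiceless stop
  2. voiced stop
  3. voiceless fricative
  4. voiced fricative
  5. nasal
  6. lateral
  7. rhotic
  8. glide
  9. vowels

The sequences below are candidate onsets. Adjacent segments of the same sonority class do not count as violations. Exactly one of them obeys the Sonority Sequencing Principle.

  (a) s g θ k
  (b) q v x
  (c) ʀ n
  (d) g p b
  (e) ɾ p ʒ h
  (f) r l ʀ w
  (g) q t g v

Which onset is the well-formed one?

g

(a) sonority 3-2-3-1: ill-formed.
(b) sonority 1-4-3: ill-formed.
(c) sonority 7-5: ill-formed.
(d) sonority 2-1-2: ill-formed.
(e) sonority 7-1-4-3: ill-formed.
(f) sonority 7-6-7-8: ill-formed.
(g) sonority 1-1-2-4: well-formed.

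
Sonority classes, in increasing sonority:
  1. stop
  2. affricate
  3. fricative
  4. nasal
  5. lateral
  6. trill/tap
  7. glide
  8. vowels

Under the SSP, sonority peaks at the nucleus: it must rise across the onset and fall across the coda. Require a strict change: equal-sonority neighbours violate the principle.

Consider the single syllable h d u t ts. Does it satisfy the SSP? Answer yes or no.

Onset: /h/ is a fricative (sonority 3), /d/ is a stop (sonority 1); then the nucleus /u/ (sonority 8).
Onset profile 3-1-8 — does not strictly rise throughout.
Coda: /t/ is a stop (sonority 1), /ts/ is an affricate (sonority 2).
Coda profile 8-1-2 — does not strictly fall throughout.

no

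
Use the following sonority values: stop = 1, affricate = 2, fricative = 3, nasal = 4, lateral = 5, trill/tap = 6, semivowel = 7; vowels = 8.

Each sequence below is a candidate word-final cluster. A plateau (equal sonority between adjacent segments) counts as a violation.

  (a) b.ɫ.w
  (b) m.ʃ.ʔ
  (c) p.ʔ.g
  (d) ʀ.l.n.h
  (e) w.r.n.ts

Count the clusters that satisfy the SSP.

3

(a) 1-5-7 → violates
(b) 4-3-1 → obeys
(c) 1-1-1 → violates
(d) 6-5-4-3 → obeys
(e) 7-6-4-2 → obeys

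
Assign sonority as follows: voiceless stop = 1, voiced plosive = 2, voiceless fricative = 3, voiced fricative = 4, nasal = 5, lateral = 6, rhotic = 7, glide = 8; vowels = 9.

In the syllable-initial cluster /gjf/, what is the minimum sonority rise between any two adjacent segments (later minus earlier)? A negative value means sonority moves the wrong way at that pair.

-5

/g/ is a voiced plosive (sonority 2).
/j/ is a glide (sonority 8).
/f/ is a voiceless fricative (sonority 3).
/g/→/j/: change +6.
/j/→/f/: change -5.
Minimum = -5.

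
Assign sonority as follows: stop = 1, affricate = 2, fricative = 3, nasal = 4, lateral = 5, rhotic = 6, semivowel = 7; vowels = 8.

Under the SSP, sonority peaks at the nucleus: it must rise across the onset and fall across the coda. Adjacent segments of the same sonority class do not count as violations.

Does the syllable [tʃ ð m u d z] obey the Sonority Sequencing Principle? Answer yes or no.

Onset: /tʃ/ is an affricate (sonority 2), /ð/ is a fricative (sonority 3), /m/ is a nasal (sonority 4); then the nucleus /u/ (sonority 8).
Onset profile 2-3-4-8 — rises to the nucleus.
Coda: /d/ is a stop (sonority 1), /z/ is a fricative (sonority 3).
Coda profile 8-1-3 — does not fall throughout.

no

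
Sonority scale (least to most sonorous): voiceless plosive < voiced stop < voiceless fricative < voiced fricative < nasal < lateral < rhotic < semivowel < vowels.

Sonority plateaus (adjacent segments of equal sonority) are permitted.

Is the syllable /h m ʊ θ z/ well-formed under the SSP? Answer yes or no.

Onset: /h/ is a voiceless fricative (sonority 3), /m/ is a nasal (sonority 5); then the nucleus /ʊ/ (sonority 9).
Onset profile 3-5-9 — rises to the nucleus.
Coda: /θ/ is a voiceless fricative (sonority 3), /z/ is a voiced fricative (sonority 4).
Coda profile 9-3-4 — does not fall throughout.

no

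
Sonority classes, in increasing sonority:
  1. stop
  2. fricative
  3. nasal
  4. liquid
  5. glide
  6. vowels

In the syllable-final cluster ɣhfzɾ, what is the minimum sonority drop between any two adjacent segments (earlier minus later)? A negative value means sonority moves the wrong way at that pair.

-2

/ɣ/ is a fricative (sonority 2).
/h/ is a fricative (sonority 2).
/f/ is a fricative (sonority 2).
/z/ is a fricative (sonority 2).
/ɾ/ is a liquid (sonority 4).
/ɣ/→/h/: change +0.
/h/→/f/: change +0.
/f/→/z/: change +0.
/z/→/ɾ/: change -2.
Minimum = -2.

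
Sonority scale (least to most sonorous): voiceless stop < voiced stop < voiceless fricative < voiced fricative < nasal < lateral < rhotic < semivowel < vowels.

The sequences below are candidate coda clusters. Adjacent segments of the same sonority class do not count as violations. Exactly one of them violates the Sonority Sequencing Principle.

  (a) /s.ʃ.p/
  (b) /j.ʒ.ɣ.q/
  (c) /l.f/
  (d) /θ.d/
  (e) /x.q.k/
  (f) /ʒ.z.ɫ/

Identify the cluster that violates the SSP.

f

(a) 3-3-1 → obeys
(b) 8-4-4-1 → obeys
(c) 6-3 → obeys
(d) 3-2 → obeys
(e) 3-1-1 → obeys
(f) 4-4-6 → violates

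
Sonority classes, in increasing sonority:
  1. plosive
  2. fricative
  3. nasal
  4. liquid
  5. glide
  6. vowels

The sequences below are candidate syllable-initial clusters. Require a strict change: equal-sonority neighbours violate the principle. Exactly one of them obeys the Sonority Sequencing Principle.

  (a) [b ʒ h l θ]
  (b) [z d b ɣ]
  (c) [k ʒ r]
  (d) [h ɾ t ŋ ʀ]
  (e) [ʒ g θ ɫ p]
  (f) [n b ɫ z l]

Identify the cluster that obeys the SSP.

(a) [b ʒ h l θ]: profile 1-2-2-4-2 — violates.
(b) [z d b ɣ]: profile 2-1-1-2 — violates.
(c) [k ʒ r]: profile 1-2-4 — obeys.
(d) [h ɾ t ŋ ʀ]: profile 2-4-1-3-4 — violates.
(e) [ʒ g θ ɫ p]: profile 2-1-2-4-1 — violates.
(f) [n b ɫ z l]: profile 3-1-4-2-4 — violates.

c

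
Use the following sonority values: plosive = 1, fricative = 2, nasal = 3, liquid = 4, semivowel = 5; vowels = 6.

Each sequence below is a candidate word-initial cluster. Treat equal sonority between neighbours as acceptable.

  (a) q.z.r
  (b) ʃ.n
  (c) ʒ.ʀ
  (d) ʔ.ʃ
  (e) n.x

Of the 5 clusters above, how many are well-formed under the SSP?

(a) 1-2-4 → obeys
(b) 2-3 → obeys
(c) 2-4 → obeys
(d) 1-2 → obeys
(e) 3-2 → violates

4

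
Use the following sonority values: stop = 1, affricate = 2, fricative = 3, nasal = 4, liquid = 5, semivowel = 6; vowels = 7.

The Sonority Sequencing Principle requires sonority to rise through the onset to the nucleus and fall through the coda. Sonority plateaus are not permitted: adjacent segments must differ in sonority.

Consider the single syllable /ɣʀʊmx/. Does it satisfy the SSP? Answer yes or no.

Onset: /ɣ/ is a fricative (sonority 3), /ʀ/ is a liquid (sonority 5); then the nucleus /ʊ/ (sonority 7).
Onset profile 3-5-7 — rises to the nucleus.
Coda: /m/ is a nasal (sonority 4), /x/ is a fricative (sonority 3).
Coda profile 7-4-3 — falls from the nucleus.

yes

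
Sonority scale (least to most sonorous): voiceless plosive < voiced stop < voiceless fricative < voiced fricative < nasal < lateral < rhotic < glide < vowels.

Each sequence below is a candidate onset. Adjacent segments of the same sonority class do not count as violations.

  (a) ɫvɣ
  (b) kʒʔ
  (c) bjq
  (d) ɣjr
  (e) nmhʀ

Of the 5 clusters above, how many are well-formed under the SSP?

0

(a) sonority 6-4-4: ill-formed.
(b) sonority 1-4-1: ill-formed.
(c) sonority 2-8-1: ill-formed.
(d) sonority 4-8-7: ill-formed.
(e) sonority 5-5-3-7: ill-formed.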